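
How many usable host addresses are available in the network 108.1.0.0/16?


Host bits = 32 - 16 = 16
Total addresses = 2^16 = 65536
Usable = total - 2 (network and broadcast)
Usable hosts: 65534


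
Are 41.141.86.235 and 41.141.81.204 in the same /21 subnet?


Mask: 255.255.248.0
41.141.86.235 AND mask = 41.141.80.0
41.141.81.204 AND mask = 41.141.80.0
Yes, same subnet (41.141.80.0)


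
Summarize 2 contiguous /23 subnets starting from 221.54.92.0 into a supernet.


Original prefix: /23
Number of subnets: 2 = 2^1
New prefix = 23 - 1 = 22
Supernet: 221.54.92.0/22


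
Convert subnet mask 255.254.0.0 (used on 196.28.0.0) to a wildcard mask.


Subnet mask: 255.254.0.0
Wildcard = 255.255.255.255 - subnet mask
255 - 255 = 0
255 - 254 = 1
255 - 0 = 255
255 - 0 = 255
Wildcard: 0.1.255.255


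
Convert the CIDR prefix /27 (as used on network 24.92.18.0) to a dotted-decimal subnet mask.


/27 means 27 network bits, 5 host bits
Binary: 11111111111111111111111111100000
Mask: 255.255.255.224


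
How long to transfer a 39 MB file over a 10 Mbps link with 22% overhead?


Effective throughput = 10 * (1 - 22/100) = 7.8 Mbps
File size in Mb = 39 * 8 = 312 Mb
Time = 312 / 7.8
Time = 40.0 seconds


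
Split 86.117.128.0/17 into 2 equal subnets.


New prefix = 17 + 1 = 18
Each subnet has 16384 addresses
  86.117.128.0/18
  86.117.192.0/18
Subnets: 86.117.128.0/18, 86.117.192.0/18


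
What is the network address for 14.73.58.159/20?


IP:   00001110.01001001.00111010.10011111
Mask: 11111111.11111111.11110000.00000000
AND operation:
Net:  00001110.01001001.00110000.00000000
Network: 14.73.48.0/20


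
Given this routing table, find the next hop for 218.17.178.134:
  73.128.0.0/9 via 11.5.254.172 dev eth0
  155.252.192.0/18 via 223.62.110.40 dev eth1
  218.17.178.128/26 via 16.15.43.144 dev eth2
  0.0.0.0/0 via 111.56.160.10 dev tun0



Longest prefix match for 218.17.178.134:
  /9 73.128.0.0: no
  /18 155.252.192.0: no
  /26 218.17.178.128: MATCH
  /0 0.0.0.0: MATCH
Selected: next-hop 16.15.43.144 via eth2 (matched /26)


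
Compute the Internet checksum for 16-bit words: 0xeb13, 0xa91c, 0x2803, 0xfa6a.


Sum all words (with carry folding):
+ 0xeb13 = 0xeb13
+ 0xa91c = 0x9430
+ 0x2803 = 0xbc33
+ 0xfa6a = 0xb69e
One's complement: ~0xb69e
Checksum = 0x4961


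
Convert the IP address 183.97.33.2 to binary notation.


183 = 10110111
97 = 01100001
33 = 00100001
2 = 00000010
Binary: 10110111.01100001.00100001.00000010


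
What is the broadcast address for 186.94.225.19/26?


Network: 186.94.225.0/26
Host bits = 6
Set all host bits to 1:
Broadcast: 186.94.225.63


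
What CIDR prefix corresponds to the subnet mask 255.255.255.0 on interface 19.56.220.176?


Binary: 11111111.11111111.11111111.00000000
Count leading 1s
Prefix: /24


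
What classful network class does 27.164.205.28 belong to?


First octet: 27
Binary: 00011011
0xxxxxxx -> Class A (1-126)
Class A, default mask 255.0.0.0 (/8)


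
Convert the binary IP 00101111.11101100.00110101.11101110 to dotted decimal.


00101111 = 47
11101100 = 236
00110101 = 53
11101110 = 238
IP: 47.236.53.238


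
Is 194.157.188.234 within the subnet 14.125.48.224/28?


Subnet network: 14.125.48.224
Test IP AND mask: 194.157.188.224
No, 194.157.188.234 is not in 14.125.48.224/28


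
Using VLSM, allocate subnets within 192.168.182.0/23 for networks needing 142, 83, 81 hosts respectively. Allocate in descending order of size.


142 hosts -> /24 (254 usable): 192.168.182.0/24
83 hosts -> /25 (126 usable): 192.168.183.0/25
81 hosts -> /25 (126 usable): 192.168.183.128/25
Allocation: 192.168.182.0/24 (142 hosts, 254 usable); 192.168.183.0/25 (83 hosts, 126 usable); 192.168.183.128/25 (81 hosts, 126 usable)


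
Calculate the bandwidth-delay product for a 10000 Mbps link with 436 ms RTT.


BDP = bandwidth * RTT
= 10000 Mbps * 436 ms
= 10000 * 1e6 * 436 / 1000 bits
= 4360000000 bits
= 545000000 bytes
= 532226.5625 KB
BDP = 4360000000 bits (545000000 bytes)


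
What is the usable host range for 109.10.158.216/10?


Network: 109.0.0.0
Broadcast: 109.63.255.255
First usable = network + 1
Last usable = broadcast - 1
Range: 109.0.0.1 to 109.63.255.254


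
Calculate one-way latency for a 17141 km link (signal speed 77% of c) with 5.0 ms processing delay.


Speed = 0.77 * 3e5 km/s = 231000 km/s
Propagation delay = 17141 / 231000 = 0.0742 s = 74.2035 ms
Processing delay = 5.0 ms
Total one-way latency = 79.2035 ms


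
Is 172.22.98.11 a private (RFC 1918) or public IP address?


RFC 1918 private ranges:
  10.0.0.0/8 (10.0.0.0 - 10.255.255.255)
  172.16.0.0/12 (172.16.0.0 - 172.31.255.255)
  192.168.0.0/16 (192.168.0.0 - 192.168.255.255)
Private (in 172.16.0.0/12)


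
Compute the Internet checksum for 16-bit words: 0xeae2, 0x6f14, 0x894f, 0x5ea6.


Sum all words (with carry folding):
+ 0xeae2 = 0xeae2
+ 0x6f14 = 0x59f7
+ 0x894f = 0xe346
+ 0x5ea6 = 0x41ed
One's complement: ~0x41ed
Checksum = 0xbe12


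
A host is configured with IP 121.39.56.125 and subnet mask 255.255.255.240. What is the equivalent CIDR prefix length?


Binary: 11111111.11111111.11111111.11110000
Count leading 1s
Prefix: /28


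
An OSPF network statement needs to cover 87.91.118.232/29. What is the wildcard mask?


Subnet mask: 255.255.255.248
Wildcard = 255.255.255.255 - subnet mask
255 - 255 = 0
255 - 255 = 0
255 - 255 = 0
255 - 248 = 7
Wildcard: 0.0.0.7


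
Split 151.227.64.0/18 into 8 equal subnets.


New prefix = 18 + 3 = 21
Each subnet has 2048 addresses
  151.227.64.0/21
  151.227.72.0/21
  151.227.80.0/21
  151.227.88.0/21
  151.227.96.0/21
  151.227.104.0/21
  151.227.112.0/21
  151.227.120.0/21
Subnets: 151.227.64.0/21, 151.227.72.0/21, 151.227.80.0/21, 151.227.88.0/21, 151.227.96.0/21, 151.227.104.0/21, 151.227.112.0/21, 151.227.120.0/21


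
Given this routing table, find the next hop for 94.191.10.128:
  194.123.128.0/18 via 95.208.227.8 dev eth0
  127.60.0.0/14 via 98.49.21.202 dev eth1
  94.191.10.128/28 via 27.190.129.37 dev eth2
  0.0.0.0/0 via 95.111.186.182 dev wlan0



Longest prefix match for 94.191.10.128:
  /18 194.123.128.0: no
  /14 127.60.0.0: no
  /28 94.191.10.128: MATCH
  /0 0.0.0.0: MATCH
Selected: next-hop 27.190.129.37 via eth2 (matched /28)


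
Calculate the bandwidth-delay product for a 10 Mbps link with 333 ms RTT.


BDP = bandwidth * RTT
= 10 Mbps * 333 ms
= 10 * 1e6 * 333 / 1000 bits
= 3330000 bits
= 416250 bytes
= 406.4941 KB
BDP = 3330000 bits (416250 bytes)


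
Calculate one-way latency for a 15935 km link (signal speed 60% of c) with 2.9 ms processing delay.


Speed = 0.6 * 3e5 km/s = 180000 km/s
Propagation delay = 15935 / 180000 = 0.0885 s = 88.5278 ms
Processing delay = 2.9 ms
Total one-way latency = 91.4278 ms


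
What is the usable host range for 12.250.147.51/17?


Network: 12.250.128.0
Broadcast: 12.250.255.255
First usable = network + 1
Last usable = broadcast - 1
Range: 12.250.128.1 to 12.250.255.254


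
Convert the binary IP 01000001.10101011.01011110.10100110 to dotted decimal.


01000001 = 65
10101011 = 171
01011110 = 94
10100110 = 166
IP: 65.171.94.166


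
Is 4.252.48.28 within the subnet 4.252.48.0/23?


Subnet network: 4.252.48.0
Test IP AND mask: 4.252.48.0
Yes, 4.252.48.28 is in 4.252.48.0/23


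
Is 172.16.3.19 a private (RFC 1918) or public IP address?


RFC 1918 private ranges:
  10.0.0.0/8 (10.0.0.0 - 10.255.255.255)
  172.16.0.0/12 (172.16.0.0 - 172.31.255.255)
  192.168.0.0/16 (192.168.0.0 - 192.168.255.255)
Private (in 172.16.0.0/12)


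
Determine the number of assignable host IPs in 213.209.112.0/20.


Host bits = 32 - 20 = 12
Total addresses = 2^12 = 4096
Usable = total - 2 (network and broadcast)
Usable hosts: 4094


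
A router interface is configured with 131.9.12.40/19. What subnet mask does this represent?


/19 means 19 network bits, 13 host bits
Binary: 11111111111111111110000000000000
Mask: 255.255.224.0


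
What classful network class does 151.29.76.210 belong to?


First octet: 151
Binary: 10010111
10xxxxxx -> Class B (128-191)
Class B, default mask 255.255.0.0 (/16)


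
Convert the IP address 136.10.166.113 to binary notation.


136 = 10001000
10 = 00001010
166 = 10100110
113 = 01110001
Binary: 10001000.00001010.10100110.01110001


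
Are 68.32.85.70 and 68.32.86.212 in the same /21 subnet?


Mask: 255.255.248.0
68.32.85.70 AND mask = 68.32.80.0
68.32.86.212 AND mask = 68.32.80.0
Yes, same subnet (68.32.80.0)


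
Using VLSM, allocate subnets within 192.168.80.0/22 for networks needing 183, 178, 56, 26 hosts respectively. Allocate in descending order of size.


183 hosts -> /24 (254 usable): 192.168.80.0/24
178 hosts -> /24 (254 usable): 192.168.81.0/24
56 hosts -> /26 (62 usable): 192.168.82.0/26
26 hosts -> /27 (30 usable): 192.168.82.64/27
Allocation: 192.168.80.0/24 (183 hosts, 254 usable); 192.168.81.0/24 (178 hosts, 254 usable); 192.168.82.0/26 (56 hosts, 62 usable); 192.168.82.64/27 (26 hosts, 30 usable)


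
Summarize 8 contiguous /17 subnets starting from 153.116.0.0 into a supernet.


Original prefix: /17
Number of subnets: 8 = 2^3
New prefix = 17 - 3 = 14
Supernet: 153.116.0.0/14


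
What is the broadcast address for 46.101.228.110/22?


Network: 46.101.228.0/22
Host bits = 10
Set all host bits to 1:
Broadcast: 46.101.231.255


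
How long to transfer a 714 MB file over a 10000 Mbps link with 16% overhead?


Effective throughput = 10000 * (1 - 16/100) = 8400 Mbps
File size in Mb = 714 * 8 = 5712 Mb
Time = 5712 / 8400
Time = 0.68 seconds


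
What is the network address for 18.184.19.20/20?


IP:   00010010.10111000.00010011.00010100
Mask: 11111111.11111111.11110000.00000000
AND operation:
Net:  00010010.10111000.00010000.00000000
Network: 18.184.16.0/20


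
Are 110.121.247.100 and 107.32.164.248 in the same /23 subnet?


Mask: 255.255.254.0
110.121.247.100 AND mask = 110.121.246.0
107.32.164.248 AND mask = 107.32.164.0
No, different subnets (110.121.246.0 vs 107.32.164.0)


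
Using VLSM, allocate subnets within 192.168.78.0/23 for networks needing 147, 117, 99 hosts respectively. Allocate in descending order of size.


147 hosts -> /24 (254 usable): 192.168.78.0/24
117 hosts -> /25 (126 usable): 192.168.79.0/25
99 hosts -> /25 (126 usable): 192.168.79.128/25
Allocation: 192.168.78.0/24 (147 hosts, 254 usable); 192.168.79.0/25 (117 hosts, 126 usable); 192.168.79.128/25 (99 hosts, 126 usable)


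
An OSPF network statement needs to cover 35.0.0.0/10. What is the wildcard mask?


Subnet mask: 255.192.0.0
Wildcard = 255.255.255.255 - subnet mask
255 - 255 = 0
255 - 192 = 63
255 - 0 = 255
255 - 0 = 255
Wildcard: 0.63.255.255


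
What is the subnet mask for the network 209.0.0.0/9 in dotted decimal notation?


/9 means 9 network bits, 23 host bits
Binary: 11111111100000000000000000000000
Mask: 255.128.0.0


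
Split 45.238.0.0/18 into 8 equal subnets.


New prefix = 18 + 3 = 21
Each subnet has 2048 addresses
  45.238.0.0/21
  45.238.8.0/21
  45.238.16.0/21
  45.238.24.0/21
  45.238.32.0/21
  45.238.40.0/21
  45.238.48.0/21
  45.238.56.0/21
Subnets: 45.238.0.0/21, 45.238.8.0/21, 45.238.16.0/21, 45.238.24.0/21, 45.238.32.0/21, 45.238.40.0/21, 45.238.48.0/21, 45.238.56.0/21


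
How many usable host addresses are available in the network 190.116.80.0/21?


Host bits = 32 - 21 = 11
Total addresses = 2^11 = 2048
Usable = total - 2 (network and broadcast)
Usable hosts: 2046


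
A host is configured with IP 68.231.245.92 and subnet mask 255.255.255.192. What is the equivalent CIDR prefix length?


Binary: 11111111.11111111.11111111.11000000
Count leading 1s
Prefix: /26


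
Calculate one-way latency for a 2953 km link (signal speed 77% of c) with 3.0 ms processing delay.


Speed = 0.77 * 3e5 km/s = 231000 km/s
Propagation delay = 2953 / 231000 = 0.0128 s = 12.7835 ms
Processing delay = 3.0 ms
Total one-way latency = 15.7835 ms


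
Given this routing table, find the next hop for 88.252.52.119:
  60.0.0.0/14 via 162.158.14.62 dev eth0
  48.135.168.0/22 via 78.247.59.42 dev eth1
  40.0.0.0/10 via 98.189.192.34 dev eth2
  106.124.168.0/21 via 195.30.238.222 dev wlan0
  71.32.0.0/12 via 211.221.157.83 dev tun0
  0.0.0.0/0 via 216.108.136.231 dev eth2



Longest prefix match for 88.252.52.119:
  /14 60.0.0.0: no
  /22 48.135.168.0: no
  /10 40.0.0.0: no
  /21 106.124.168.0: no
  /12 71.32.0.0: no
  /0 0.0.0.0: MATCH
Selected: next-hop 216.108.136.231 via eth2 (matched /0)


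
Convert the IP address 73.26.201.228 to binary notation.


73 = 01001001
26 = 00011010
201 = 11001001
228 = 11100100
Binary: 01001001.00011010.11001001.11100100


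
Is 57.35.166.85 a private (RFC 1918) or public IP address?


RFC 1918 private ranges:
  10.0.0.0/8 (10.0.0.0 - 10.255.255.255)
  172.16.0.0/12 (172.16.0.0 - 172.31.255.255)
  192.168.0.0/16 (192.168.0.0 - 192.168.255.255)
Public (not in any RFC 1918 range)


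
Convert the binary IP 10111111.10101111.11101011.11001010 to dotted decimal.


10111111 = 191
10101111 = 175
11101011 = 235
11001010 = 202
IP: 191.175.235.202


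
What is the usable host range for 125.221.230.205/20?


Network: 125.221.224.0
Broadcast: 125.221.239.255
First usable = network + 1
Last usable = broadcast - 1
Range: 125.221.224.1 to 125.221.239.254


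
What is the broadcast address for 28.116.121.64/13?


Network: 28.112.0.0/13
Host bits = 19
Set all host bits to 1:
Broadcast: 28.119.255.255


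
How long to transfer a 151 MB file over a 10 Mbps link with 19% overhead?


Effective throughput = 10 * (1 - 19/100) = 8.1 Mbps
File size in Mb = 151 * 8 = 1208 Mb
Time = 1208 / 8.1
Time = 149.1358 seconds


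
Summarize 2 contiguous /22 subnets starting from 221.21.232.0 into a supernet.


Original prefix: /22
Number of subnets: 2 = 2^1
New prefix = 22 - 1 = 21
Supernet: 221.21.232.0/21


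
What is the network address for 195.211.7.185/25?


IP:   11000011.11010011.00000111.10111001
Mask: 11111111.11111111.11111111.10000000
AND operation:
Net:  11000011.11010011.00000111.10000000
Network: 195.211.7.128/25


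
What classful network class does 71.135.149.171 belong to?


First octet: 71
Binary: 01000111
0xxxxxxx -> Class A (1-126)
Class A, default mask 255.0.0.0 (/8)


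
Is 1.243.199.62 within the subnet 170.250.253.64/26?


Subnet network: 170.250.253.64
Test IP AND mask: 1.243.199.0
No, 1.243.199.62 is not in 170.250.253.64/26


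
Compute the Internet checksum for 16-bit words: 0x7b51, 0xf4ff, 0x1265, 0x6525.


Sum all words (with carry folding):
+ 0x7b51 = 0x7b51
+ 0xf4ff = 0x7051
+ 0x1265 = 0x82b6
+ 0x6525 = 0xe7db
One's complement: ~0xe7db
Checksum = 0x1824


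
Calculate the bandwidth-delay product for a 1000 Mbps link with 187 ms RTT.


BDP = bandwidth * RTT
= 1000 Mbps * 187 ms
= 1000 * 1e6 * 187 / 1000 bits
= 187000000 bits
= 23375000 bytes
= 22827.1484 KB
BDP = 187000000 bits (23375000 bytes)


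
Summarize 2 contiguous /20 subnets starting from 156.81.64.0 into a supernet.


Original prefix: /20
Number of subnets: 2 = 2^1
New prefix = 20 - 1 = 19
Supernet: 156.81.64.0/19


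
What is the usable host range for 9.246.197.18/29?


Network: 9.246.197.16
Broadcast: 9.246.197.23
First usable = network + 1
Last usable = broadcast - 1
Range: 9.246.197.17 to 9.246.197.22


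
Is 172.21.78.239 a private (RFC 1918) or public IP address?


RFC 1918 private ranges:
  10.0.0.0/8 (10.0.0.0 - 10.255.255.255)
  172.16.0.0/12 (172.16.0.0 - 172.31.255.255)
  192.168.0.0/16 (192.168.0.0 - 192.168.255.255)
Private (in 172.16.0.0/12)


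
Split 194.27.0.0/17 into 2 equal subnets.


New prefix = 17 + 1 = 18
Each subnet has 16384 addresses
  194.27.0.0/18
  194.27.64.0/18
Subnets: 194.27.0.0/18, 194.27.64.0/18


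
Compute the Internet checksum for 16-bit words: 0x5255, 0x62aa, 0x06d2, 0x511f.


Sum all words (with carry folding):
+ 0x5255 = 0x5255
+ 0x62aa = 0xb4ff
+ 0x06d2 = 0xbbd1
+ 0x511f = 0x0cf1
One's complement: ~0x0cf1
Checksum = 0xf30e


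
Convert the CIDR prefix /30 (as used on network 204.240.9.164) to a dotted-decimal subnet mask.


/30 means 30 network bits, 2 host bits
Binary: 11111111111111111111111111111100
Mask: 255.255.255.252


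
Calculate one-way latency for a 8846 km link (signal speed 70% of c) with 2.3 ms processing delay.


Speed = 0.7 * 3e5 km/s = 210000 km/s
Propagation delay = 8846 / 210000 = 0.0421 s = 42.1238 ms
Processing delay = 2.3 ms
Total one-way latency = 44.4238 ms


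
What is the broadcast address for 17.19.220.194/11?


Network: 17.0.0.0/11
Host bits = 21
Set all host bits to 1:
Broadcast: 17.31.255.255


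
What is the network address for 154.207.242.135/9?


IP:   10011010.11001111.11110010.10000111
Mask: 11111111.10000000.00000000.00000000
AND operation:
Net:  10011010.10000000.00000000.00000000
Network: 154.128.0.0/9


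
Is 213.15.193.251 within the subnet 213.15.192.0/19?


Subnet network: 213.15.192.0
Test IP AND mask: 213.15.192.0
Yes, 213.15.193.251 is in 213.15.192.0/19


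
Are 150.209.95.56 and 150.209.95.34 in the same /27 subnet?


Mask: 255.255.255.224
150.209.95.56 AND mask = 150.209.95.32
150.209.95.34 AND mask = 150.209.95.32
Yes, same subnet (150.209.95.32)


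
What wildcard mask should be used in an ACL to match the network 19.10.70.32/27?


Subnet mask: 255.255.255.224
Wildcard = 255.255.255.255 - subnet mask
255 - 255 = 0
255 - 255 = 0
255 - 255 = 0
255 - 224 = 31
Wildcard: 0.0.0.31


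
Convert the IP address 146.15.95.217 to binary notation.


146 = 10010010
15 = 00001111
95 = 01011111
217 = 11011001
Binary: 10010010.00001111.01011111.11011001


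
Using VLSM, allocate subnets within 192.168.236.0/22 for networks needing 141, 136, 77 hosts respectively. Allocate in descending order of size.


141 hosts -> /24 (254 usable): 192.168.236.0/24
136 hosts -> /24 (254 usable): 192.168.237.0/24
77 hosts -> /25 (126 usable): 192.168.238.0/25
Allocation: 192.168.236.0/24 (141 hosts, 254 usable); 192.168.237.0/24 (136 hosts, 254 usable); 192.168.238.0/25 (77 hosts, 126 usable)


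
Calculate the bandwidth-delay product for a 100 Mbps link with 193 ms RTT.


BDP = bandwidth * RTT
= 100 Mbps * 193 ms
= 100 * 1e6 * 193 / 1000 bits
= 19300000 bits
= 2412500 bytes
= 2355.957 KB
BDP = 19300000 bits (2412500 bytes)


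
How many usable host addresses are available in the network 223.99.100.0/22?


Host bits = 32 - 22 = 10
Total addresses = 2^10 = 1024
Usable = total - 2 (network and broadcast)
Usable hosts: 1022


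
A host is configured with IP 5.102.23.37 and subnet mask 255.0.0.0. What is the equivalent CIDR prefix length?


Binary: 11111111.00000000.00000000.00000000
Count leading 1s
Prefix: /8


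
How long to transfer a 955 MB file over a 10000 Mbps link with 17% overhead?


Effective throughput = 10000 * (1 - 17/100) = 8300 Mbps
File size in Mb = 955 * 8 = 7640 Mb
Time = 7640 / 8300
Time = 0.9205 seconds


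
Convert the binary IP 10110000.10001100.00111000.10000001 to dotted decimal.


10110000 = 176
10001100 = 140
00111000 = 56
10000001 = 129
IP: 176.140.56.129


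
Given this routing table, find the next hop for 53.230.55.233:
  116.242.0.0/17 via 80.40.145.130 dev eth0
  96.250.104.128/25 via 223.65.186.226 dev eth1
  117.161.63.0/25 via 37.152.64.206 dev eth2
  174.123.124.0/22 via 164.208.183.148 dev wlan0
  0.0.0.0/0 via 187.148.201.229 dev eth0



Longest prefix match for 53.230.55.233:
  /17 116.242.0.0: no
  /25 96.250.104.128: no
  /25 117.161.63.0: no
  /22 174.123.124.0: no
  /0 0.0.0.0: MATCH
Selected: next-hop 187.148.201.229 via eth0 (matched /0)


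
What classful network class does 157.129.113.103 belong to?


First octet: 157
Binary: 10011101
10xxxxxx -> Class B (128-191)
Class B, default mask 255.255.0.0 (/16)


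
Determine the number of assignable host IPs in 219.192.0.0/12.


Host bits = 32 - 12 = 20
Total addresses = 2^20 = 1048576
Usable = total - 2 (network and broadcast)
Usable hosts: 1048574


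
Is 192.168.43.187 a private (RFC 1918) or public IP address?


RFC 1918 private ranges:
  10.0.0.0/8 (10.0.0.0 - 10.255.255.255)
  172.16.0.0/12 (172.16.0.0 - 172.31.255.255)
  192.168.0.0/16 (192.168.0.0 - 192.168.255.255)
Private (in 192.168.0.0/16)


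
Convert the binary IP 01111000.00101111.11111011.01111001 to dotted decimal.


01111000 = 120
00101111 = 47
11111011 = 251
01111001 = 121
IP: 120.47.251.121


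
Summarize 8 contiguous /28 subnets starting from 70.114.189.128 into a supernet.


Original prefix: /28
Number of subnets: 8 = 2^3
New prefix = 28 - 3 = 25
Supernet: 70.114.189.128/25


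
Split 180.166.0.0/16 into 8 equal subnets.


New prefix = 16 + 3 = 19
Each subnet has 8192 addresses
  180.166.0.0/19
  180.166.32.0/19
  180.166.64.0/19
  180.166.96.0/19
  180.166.128.0/19
  180.166.160.0/19
  180.166.192.0/19
  180.166.224.0/19
Subnets: 180.166.0.0/19, 180.166.32.0/19, 180.166.64.0/19, 180.166.96.0/19, 180.166.128.0/19, 180.166.160.0/19, 180.166.192.0/19, 180.166.224.0/19


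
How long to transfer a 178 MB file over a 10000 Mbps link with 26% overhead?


Effective throughput = 10000 * (1 - 26/100) = 7400 Mbps
File size in Mb = 178 * 8 = 1424 Mb
Time = 1424 / 7400
Time = 0.1924 seconds


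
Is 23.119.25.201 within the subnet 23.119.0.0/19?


Subnet network: 23.119.0.0
Test IP AND mask: 23.119.0.0
Yes, 23.119.25.201 is in 23.119.0.0/19


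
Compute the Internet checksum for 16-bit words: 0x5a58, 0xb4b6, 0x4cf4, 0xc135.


Sum all words (with carry folding):
+ 0x5a58 = 0x5a58
+ 0xb4b6 = 0x0f0f
+ 0x4cf4 = 0x5c03
+ 0xc135 = 0x1d39
One's complement: ~0x1d39
Checksum = 0xe2c6


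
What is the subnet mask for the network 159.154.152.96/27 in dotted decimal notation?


/27 means 27 network bits, 5 host bits
Binary: 11111111111111111111111111100000
Mask: 255.255.255.224


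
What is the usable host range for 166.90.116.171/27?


Network: 166.90.116.160
Broadcast: 166.90.116.191
First usable = network + 1
Last usable = broadcast - 1
Range: 166.90.116.161 to 166.90.116.190


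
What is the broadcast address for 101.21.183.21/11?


Network: 101.0.0.0/11
Host bits = 21
Set all host bits to 1:
Broadcast: 101.31.255.255


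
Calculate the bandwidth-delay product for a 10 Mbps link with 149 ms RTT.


BDP = bandwidth * RTT
= 10 Mbps * 149 ms
= 10 * 1e6 * 149 / 1000 bits
= 1490000 bits
= 186250 bytes
= 181.8848 KB
BDP = 1490000 bits (186250 bytes)


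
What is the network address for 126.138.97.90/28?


IP:   01111110.10001010.01100001.01011010
Mask: 11111111.11111111.11111111.11110000
AND operation:
Net:  01111110.10001010.01100001.01010000
Network: 126.138.97.80/28


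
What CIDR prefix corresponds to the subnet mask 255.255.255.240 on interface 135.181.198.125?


Binary: 11111111.11111111.11111111.11110000
Count leading 1s
Prefix: /28


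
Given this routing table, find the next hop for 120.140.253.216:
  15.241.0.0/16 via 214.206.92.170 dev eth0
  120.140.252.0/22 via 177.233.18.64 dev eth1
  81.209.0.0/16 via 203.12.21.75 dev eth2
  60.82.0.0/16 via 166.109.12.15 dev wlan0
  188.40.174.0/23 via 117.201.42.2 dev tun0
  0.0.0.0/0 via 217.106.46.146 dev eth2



Longest prefix match for 120.140.253.216:
  /16 15.241.0.0: no
  /22 120.140.252.0: MATCH
  /16 81.209.0.0: no
  /16 60.82.0.0: no
  /23 188.40.174.0: no
  /0 0.0.0.0: MATCH
Selected: next-hop 177.233.18.64 via eth1 (matched /22)


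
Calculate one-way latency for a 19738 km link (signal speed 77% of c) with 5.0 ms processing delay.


Speed = 0.77 * 3e5 km/s = 231000 km/s
Propagation delay = 19738 / 231000 = 0.0854 s = 85.4459 ms
Processing delay = 5.0 ms
Total one-way latency = 90.4459 ms


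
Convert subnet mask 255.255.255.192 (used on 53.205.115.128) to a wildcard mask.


Subnet mask: 255.255.255.192
Wildcard = 255.255.255.255 - subnet mask
255 - 255 = 0
255 - 255 = 0
255 - 255 = 0
255 - 192 = 63
Wildcard: 0.0.0.63


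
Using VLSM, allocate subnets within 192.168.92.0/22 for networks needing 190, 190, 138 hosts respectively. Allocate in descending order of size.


190 hosts -> /24 (254 usable): 192.168.92.0/24
190 hosts -> /24 (254 usable): 192.168.93.0/24
138 hosts -> /24 (254 usable): 192.168.94.0/24
Allocation: 192.168.92.0/24 (190 hosts, 254 usable); 192.168.93.0/24 (190 hosts, 254 usable); 192.168.94.0/24 (138 hosts, 254 usable)


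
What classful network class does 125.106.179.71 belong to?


First octet: 125
Binary: 01111101
0xxxxxxx -> Class A (1-126)
Class A, default mask 255.0.0.0 (/8)


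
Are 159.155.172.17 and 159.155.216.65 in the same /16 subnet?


Mask: 255.255.0.0
159.155.172.17 AND mask = 159.155.0.0
159.155.216.65 AND mask = 159.155.0.0
Yes, same subnet (159.155.0.0)


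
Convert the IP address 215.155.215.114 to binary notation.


215 = 11010111
155 = 10011011
215 = 11010111
114 = 01110010
Binary: 11010111.10011011.11010111.01110010


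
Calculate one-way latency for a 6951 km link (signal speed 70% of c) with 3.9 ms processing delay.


Speed = 0.7 * 3e5 km/s = 210000 km/s
Propagation delay = 6951 / 210000 = 0.0331 s = 33.1 ms
Processing delay = 3.9 ms
Total one-way latency = 37.0 ms


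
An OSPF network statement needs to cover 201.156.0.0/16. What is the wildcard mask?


Subnet mask: 255.255.0.0
Wildcard = 255.255.255.255 - subnet mask
255 - 255 = 0
255 - 255 = 0
255 - 0 = 255
255 - 0 = 255
Wildcard: 0.0.255.255


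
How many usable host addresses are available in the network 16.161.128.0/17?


Host bits = 32 - 17 = 15
Total addresses = 2^15 = 32768
Usable = total - 2 (network and broadcast)
Usable hosts: 32766


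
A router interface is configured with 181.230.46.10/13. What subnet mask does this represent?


/13 means 13 network bits, 19 host bits
Binary: 11111111111110000000000000000000
Mask: 255.248.0.0


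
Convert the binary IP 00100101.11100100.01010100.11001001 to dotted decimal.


00100101 = 37
11100100 = 228
01010100 = 84
11001001 = 201
IP: 37.228.84.201


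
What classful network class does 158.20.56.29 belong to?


First octet: 158
Binary: 10011110
10xxxxxx -> Class B (128-191)
Class B, default mask 255.255.0.0 (/16)


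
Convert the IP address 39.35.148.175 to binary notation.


39 = 00100111
35 = 00100011
148 = 10010100
175 = 10101111
Binary: 00100111.00100011.10010100.10101111


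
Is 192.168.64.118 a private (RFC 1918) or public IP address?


RFC 1918 private ranges:
  10.0.0.0/8 (10.0.0.0 - 10.255.255.255)
  172.16.0.0/12 (172.16.0.0 - 172.31.255.255)
  192.168.0.0/16 (192.168.0.0 - 192.168.255.255)
Private (in 192.168.0.0/16)


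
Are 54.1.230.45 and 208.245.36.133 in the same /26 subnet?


Mask: 255.255.255.192
54.1.230.45 AND mask = 54.1.230.0
208.245.36.133 AND mask = 208.245.36.128
No, different subnets (54.1.230.0 vs 208.245.36.128)


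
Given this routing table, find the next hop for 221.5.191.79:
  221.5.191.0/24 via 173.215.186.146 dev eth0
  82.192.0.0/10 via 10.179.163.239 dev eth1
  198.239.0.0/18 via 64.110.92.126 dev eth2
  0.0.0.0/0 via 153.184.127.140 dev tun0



Longest prefix match for 221.5.191.79:
  /24 221.5.191.0: MATCH
  /10 82.192.0.0: no
  /18 198.239.0.0: no
  /0 0.0.0.0: MATCH
Selected: next-hop 173.215.186.146 via eth0 (matched /24)


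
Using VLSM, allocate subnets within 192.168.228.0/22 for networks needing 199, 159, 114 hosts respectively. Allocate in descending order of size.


199 hosts -> /24 (254 usable): 192.168.228.0/24
159 hosts -> /24 (254 usable): 192.168.229.0/24
114 hosts -> /25 (126 usable): 192.168.230.0/25
Allocation: 192.168.228.0/24 (199 hosts, 254 usable); 192.168.229.0/24 (159 hosts, 254 usable); 192.168.230.0/25 (114 hosts, 126 usable)


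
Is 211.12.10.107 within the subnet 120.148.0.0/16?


Subnet network: 120.148.0.0
Test IP AND mask: 211.12.0.0
No, 211.12.10.107 is not in 120.148.0.0/16


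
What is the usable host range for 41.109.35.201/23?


Network: 41.109.34.0
Broadcast: 41.109.35.255
First usable = network + 1
Last usable = broadcast - 1
Range: 41.109.34.1 to 41.109.35.254


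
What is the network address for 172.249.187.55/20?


IP:   10101100.11111001.10111011.00110111
Mask: 11111111.11111111.11110000.00000000
AND operation:
Net:  10101100.11111001.10110000.00000000
Network: 172.249.176.0/20


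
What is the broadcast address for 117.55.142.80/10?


Network: 117.0.0.0/10
Host bits = 22
Set all host bits to 1:
Broadcast: 117.63.255.255


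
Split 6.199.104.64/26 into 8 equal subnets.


New prefix = 26 + 3 = 29
Each subnet has 8 addresses
  6.199.104.64/29
  6.199.104.72/29
  6.199.104.80/29
  6.199.104.88/29
  6.199.104.96/29
  6.199.104.104/29
  6.199.104.112/29
  6.199.104.120/29
Subnets: 6.199.104.64/29, 6.199.104.72/29, 6.199.104.80/29, 6.199.104.88/29, 6.199.104.96/29, 6.199.104.104/29, 6.199.104.112/29, 6.199.104.120/29


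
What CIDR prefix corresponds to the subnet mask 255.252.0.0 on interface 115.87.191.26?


Binary: 11111111.11111100.00000000.00000000
Count leading 1s
Prefix: /14


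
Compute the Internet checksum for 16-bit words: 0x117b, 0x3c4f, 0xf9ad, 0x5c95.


Sum all words (with carry folding):
+ 0x117b = 0x117b
+ 0x3c4f = 0x4dca
+ 0xf9ad = 0x4778
+ 0x5c95 = 0xa40d
One's complement: ~0xa40d
Checksum = 0x5bf2


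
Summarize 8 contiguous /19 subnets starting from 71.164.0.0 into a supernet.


Original prefix: /19
Number of subnets: 8 = 2^3
New prefix = 19 - 3 = 16
Supernet: 71.164.0.0/16


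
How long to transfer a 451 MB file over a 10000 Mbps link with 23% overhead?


Effective throughput = 10000 * (1 - 23/100) = 7700 Mbps
File size in Mb = 451 * 8 = 3608 Mb
Time = 3608 / 7700
Time = 0.4686 seconds


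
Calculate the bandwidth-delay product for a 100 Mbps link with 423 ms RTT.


BDP = bandwidth * RTT
= 100 Mbps * 423 ms
= 100 * 1e6 * 423 / 1000 bits
= 42300000 bits
= 5287500 bytes
= 5163.5742 KB
BDP = 42300000 bits (5287500 bytes)


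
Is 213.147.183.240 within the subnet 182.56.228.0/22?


Subnet network: 182.56.228.0
Test IP AND mask: 213.147.180.0
No, 213.147.183.240 is not in 182.56.228.0/22


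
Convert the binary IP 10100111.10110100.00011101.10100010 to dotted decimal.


10100111 = 167
10110100 = 180
00011101 = 29
10100010 = 162
IP: 167.180.29.162


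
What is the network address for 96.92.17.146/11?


IP:   01100000.01011100.00010001.10010010
Mask: 11111111.11100000.00000000.00000000
AND operation:
Net:  01100000.01000000.00000000.00000000
Network: 96.64.0.0/11


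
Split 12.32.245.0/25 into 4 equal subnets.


New prefix = 25 + 2 = 27
Each subnet has 32 addresses
  12.32.245.0/27
  12.32.245.32/27
  12.32.245.64/27
  12.32.245.96/27
Subnets: 12.32.245.0/27, 12.32.245.32/27, 12.32.245.64/27, 12.32.245.96/27


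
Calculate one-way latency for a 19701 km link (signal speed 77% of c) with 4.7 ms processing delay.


Speed = 0.77 * 3e5 km/s = 231000 km/s
Propagation delay = 19701 / 231000 = 0.0853 s = 85.2857 ms
Processing delay = 4.7 ms
Total one-way latency = 89.9857 ms


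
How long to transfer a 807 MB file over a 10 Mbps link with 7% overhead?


Effective throughput = 10 * (1 - 7/100) = 9.3 Mbps
File size in Mb = 807 * 8 = 6456 Mb
Time = 6456 / 9.3
Time = 694.1935 seconds


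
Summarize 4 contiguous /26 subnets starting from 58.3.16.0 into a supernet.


Original prefix: /26
Number of subnets: 4 = 2^2
New prefix = 26 - 2 = 24
Supernet: 58.3.16.0/24


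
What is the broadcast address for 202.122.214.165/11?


Network: 202.96.0.0/11
Host bits = 21
Set all host bits to 1:
Broadcast: 202.127.255.255


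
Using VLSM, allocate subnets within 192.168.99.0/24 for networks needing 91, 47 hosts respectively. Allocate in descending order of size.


91 hosts -> /25 (126 usable): 192.168.99.0/25
47 hosts -> /26 (62 usable): 192.168.99.128/26
Allocation: 192.168.99.0/25 (91 hosts, 126 usable); 192.168.99.128/26 (47 hosts, 62 usable)


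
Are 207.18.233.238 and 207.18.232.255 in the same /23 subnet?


Mask: 255.255.254.0
207.18.233.238 AND mask = 207.18.232.0
207.18.232.255 AND mask = 207.18.232.0
Yes, same subnet (207.18.232.0)


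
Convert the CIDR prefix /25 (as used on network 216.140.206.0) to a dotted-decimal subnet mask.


/25 means 25 network bits, 7 host bits
Binary: 11111111111111111111111110000000
Mask: 255.255.255.128


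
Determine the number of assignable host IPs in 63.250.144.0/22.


Host bits = 32 - 22 = 10
Total addresses = 2^10 = 1024
Usable = total - 2 (network and broadcast)
Usable hosts: 1022


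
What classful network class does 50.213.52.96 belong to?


First octet: 50
Binary: 00110010
0xxxxxxx -> Class A (1-126)
Class A, default mask 255.0.0.0 (/8)


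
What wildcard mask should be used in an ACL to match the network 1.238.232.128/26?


Subnet mask: 255.255.255.192
Wildcard = 255.255.255.255 - subnet mask
255 - 255 = 0
255 - 255 = 0
255 - 255 = 0
255 - 192 = 63
Wildcard: 0.0.0.63


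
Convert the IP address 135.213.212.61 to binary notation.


135 = 10000111
213 = 11010101
212 = 11010100
61 = 00111101
Binary: 10000111.11010101.11010100.00111101


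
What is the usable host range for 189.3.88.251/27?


Network: 189.3.88.224
Broadcast: 189.3.88.255
First usable = network + 1
Last usable = broadcast - 1
Range: 189.3.88.225 to 189.3.88.254


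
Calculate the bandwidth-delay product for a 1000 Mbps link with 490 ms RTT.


BDP = bandwidth * RTT
= 1000 Mbps * 490 ms
= 1000 * 1e6 * 490 / 1000 bits
= 490000000 bits
= 61250000 bytes
= 59814.4531 KB
BDP = 490000000 bits (61250000 bytes)


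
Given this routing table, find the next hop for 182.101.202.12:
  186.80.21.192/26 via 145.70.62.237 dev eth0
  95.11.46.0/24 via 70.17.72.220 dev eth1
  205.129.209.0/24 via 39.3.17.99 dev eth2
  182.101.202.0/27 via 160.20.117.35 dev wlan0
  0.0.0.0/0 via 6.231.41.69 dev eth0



Longest prefix match for 182.101.202.12:
  /26 186.80.21.192: no
  /24 95.11.46.0: no
  /24 205.129.209.0: no
  /27 182.101.202.0: MATCH
  /0 0.0.0.0: MATCH
Selected: next-hop 160.20.117.35 via wlan0 (matched /27)


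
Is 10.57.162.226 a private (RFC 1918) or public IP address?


RFC 1918 private ranges:
  10.0.0.0/8 (10.0.0.0 - 10.255.255.255)
  172.16.0.0/12 (172.16.0.0 - 172.31.255.255)
  192.168.0.0/16 (192.168.0.0 - 192.168.255.255)
Private (in 10.0.0.0/8)


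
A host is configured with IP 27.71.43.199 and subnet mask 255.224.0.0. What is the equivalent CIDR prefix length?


Binary: 11111111.11100000.00000000.00000000
Count leading 1s
Prefix: /11


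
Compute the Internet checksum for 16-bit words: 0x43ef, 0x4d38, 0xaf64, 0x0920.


Sum all words (with carry folding):
+ 0x43ef = 0x43ef
+ 0x4d38 = 0x9127
+ 0xaf64 = 0x408c
+ 0x0920 = 0x49ac
One's complement: ~0x49ac
Checksum = 0xb653


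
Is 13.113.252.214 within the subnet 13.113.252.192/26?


Subnet network: 13.113.252.192
Test IP AND mask: 13.113.252.192
Yes, 13.113.252.214 is in 13.113.252.192/26


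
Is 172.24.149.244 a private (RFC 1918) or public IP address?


RFC 1918 private ranges:
  10.0.0.0/8 (10.0.0.0 - 10.255.255.255)
  172.16.0.0/12 (172.16.0.0 - 172.31.255.255)
  192.168.0.0/16 (192.168.0.0 - 192.168.255.255)
Private (in 172.16.0.0/12)


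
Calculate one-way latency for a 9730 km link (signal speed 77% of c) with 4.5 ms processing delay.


Speed = 0.77 * 3e5 km/s = 231000 km/s
Propagation delay = 9730 / 231000 = 0.0421 s = 42.1212 ms
Processing delay = 4.5 ms
Total one-way latency = 46.6212 ms


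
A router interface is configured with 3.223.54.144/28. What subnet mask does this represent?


/28 means 28 network bits, 4 host bits
Binary: 11111111111111111111111111110000
Mask: 255.255.255.240


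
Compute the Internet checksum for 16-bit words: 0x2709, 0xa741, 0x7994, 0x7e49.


Sum all words (with carry folding):
+ 0x2709 = 0x2709
+ 0xa741 = 0xce4a
+ 0x7994 = 0x47df
+ 0x7e49 = 0xc628
One's complement: ~0xc628
Checksum = 0x39d7


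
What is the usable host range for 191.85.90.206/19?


Network: 191.85.64.0
Broadcast: 191.85.95.255
First usable = network + 1
Last usable = broadcast - 1
Range: 191.85.64.1 to 191.85.95.254


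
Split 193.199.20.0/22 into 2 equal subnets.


New prefix = 22 + 1 = 23
Each subnet has 512 addresses
  193.199.20.0/23
  193.199.22.0/23
Subnets: 193.199.20.0/23, 193.199.22.0/23


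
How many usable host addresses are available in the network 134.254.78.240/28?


Host bits = 32 - 28 = 4
Total addresses = 2^4 = 16
Usable = total - 2 (network and broadcast)
Usable hosts: 14


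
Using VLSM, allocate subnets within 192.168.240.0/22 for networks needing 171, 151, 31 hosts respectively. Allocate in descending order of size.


171 hosts -> /24 (254 usable): 192.168.240.0/24
151 hosts -> /24 (254 usable): 192.168.241.0/24
31 hosts -> /26 (62 usable): 192.168.242.0/26
Allocation: 192.168.240.0/24 (171 hosts, 254 usable); 192.168.241.0/24 (151 hosts, 254 usable); 192.168.242.0/26 (31 hosts, 62 usable)


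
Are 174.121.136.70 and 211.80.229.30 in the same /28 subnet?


Mask: 255.255.255.240
174.121.136.70 AND mask = 174.121.136.64
211.80.229.30 AND mask = 211.80.229.16
No, different subnets (174.121.136.64 vs 211.80.229.16)


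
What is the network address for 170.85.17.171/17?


IP:   10101010.01010101.00010001.10101011
Mask: 11111111.11111111.10000000.00000000
AND operation:
Net:  10101010.01010101.00000000.00000000
Network: 170.85.0.0/17


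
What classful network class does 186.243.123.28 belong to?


First octet: 186
Binary: 10111010
10xxxxxx -> Class B (128-191)
Class B, default mask 255.255.0.0 (/16)


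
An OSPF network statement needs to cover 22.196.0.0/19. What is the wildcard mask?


Subnet mask: 255.255.224.0
Wildcard = 255.255.255.255 - subnet mask
255 - 255 = 0
255 - 255 = 0
255 - 224 = 31
255 - 0 = 255
Wildcard: 0.0.31.255


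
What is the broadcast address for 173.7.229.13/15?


Network: 173.6.0.0/15
Host bits = 17
Set all host bits to 1:
Broadcast: 173.7.255.255


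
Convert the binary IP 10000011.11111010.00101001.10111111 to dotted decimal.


10000011 = 131
11111010 = 250
00101001 = 41
10111111 = 191
IP: 131.250.41.191


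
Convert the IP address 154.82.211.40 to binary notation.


154 = 10011010
82 = 01010010
211 = 11010011
40 = 00101000
Binary: 10011010.01010010.11010011.00101000


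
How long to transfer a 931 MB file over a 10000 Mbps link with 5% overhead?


Effective throughput = 10000 * (1 - 5/100) = 9500 Mbps
File size in Mb = 931 * 8 = 7448 Mb
Time = 7448 / 9500
Time = 0.784 seconds


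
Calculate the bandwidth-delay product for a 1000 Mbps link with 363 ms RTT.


BDP = bandwidth * RTT
= 1000 Mbps * 363 ms
= 1000 * 1e6 * 363 / 1000 bits
= 363000000 bits
= 45375000 bytes
= 44311.5234 KB
BDP = 363000000 bits (45375000 bytes)


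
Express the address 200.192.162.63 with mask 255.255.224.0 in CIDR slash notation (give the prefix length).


Binary: 11111111.11111111.11100000.00000000
Count leading 1s
Prefix: /19


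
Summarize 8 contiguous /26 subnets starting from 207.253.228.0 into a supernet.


Original prefix: /26
Number of subnets: 8 = 2^3
New prefix = 26 - 3 = 23
Supernet: 207.253.228.0/23


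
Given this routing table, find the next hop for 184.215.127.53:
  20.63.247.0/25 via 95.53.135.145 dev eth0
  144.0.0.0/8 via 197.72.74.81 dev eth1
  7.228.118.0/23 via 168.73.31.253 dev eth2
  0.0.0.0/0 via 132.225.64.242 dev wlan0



Longest prefix match for 184.215.127.53:
  /25 20.63.247.0: no
  /8 144.0.0.0: no
  /23 7.228.118.0: no
  /0 0.0.0.0: MATCH
Selected: next-hop 132.225.64.242 via wlan0 (matched /0)


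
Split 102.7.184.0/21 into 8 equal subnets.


New prefix = 21 + 3 = 24
Each subnet has 256 addresses
  102.7.184.0/24
  102.7.185.0/24
  102.7.186.0/24
  102.7.187.0/24
  102.7.188.0/24
  102.7.189.0/24
  102.7.190.0/24
  102.7.191.0/24
Subnets: 102.7.184.0/24, 102.7.185.0/24, 102.7.186.0/24, 102.7.187.0/24, 102.7.188.0/24, 102.7.189.0/24, 102.7.190.0/24, 102.7.191.0/24
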